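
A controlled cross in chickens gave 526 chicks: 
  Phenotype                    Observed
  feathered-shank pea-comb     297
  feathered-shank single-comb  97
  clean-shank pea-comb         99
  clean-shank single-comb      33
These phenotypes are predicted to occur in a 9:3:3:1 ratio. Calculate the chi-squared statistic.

Total ratio parts = 16. Expected numbers out of 526:
  feathered-shank pea-comb: 526 × 9/16 = 295.875
  feathered-shank single-comb: 526 × 3/16 = 98.625
  clean-shank pea-comb: 526 × 3/16 = 98.625
  clean-shank single-comb: 526 × 1/16 = 32.875
χ² = Σ (O − E)² / E
  feathered-shank pea-comb: (297 − 295.875)² / 295.875 = 0.0043
  feathered-shank single-comb: (97 − 98.625)² / 98.625 = 0.0268
  clean-shank pea-comb: (99 − 98.625)² / 98.625 = 0.0014
  clean-shank single-comb: (33 − 32.875)² / 32.875 = 0.0005
χ² = 0.0043 + 0.0268 + 0.0014 + 0.0005 = 0.033

0.033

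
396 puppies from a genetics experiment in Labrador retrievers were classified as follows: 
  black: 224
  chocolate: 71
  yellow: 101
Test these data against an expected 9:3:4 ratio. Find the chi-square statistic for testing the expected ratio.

0.190

The 9:3:4 ratio has 16 parts, so with N = 396 the expected counts are:
  black: 396 × 9/16 = 222.75
  chocolate: 396 × 3/16 = 74.25
  yellow: 396 × 4/16 = 99
χ² = Σ (O − E)² / E
  black: (224 − 222.75)² / 222.75 = 0.0070
  chocolate: (71 − 74.25)² / 74.25 = 0.1423
  yellow: (101 − 99)² / 99 = 0.0404
χ² = 0.0070 + 0.1423 + 0.0404 = 0.1897 ≈ 0.190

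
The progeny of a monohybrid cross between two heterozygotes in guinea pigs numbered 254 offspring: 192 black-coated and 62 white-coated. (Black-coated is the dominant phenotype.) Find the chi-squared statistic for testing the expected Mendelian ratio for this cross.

0.047

For a monohybrid cross between heterozygotes with complete dominance, the expected phenotypic ratio is 3:1.
Total ratio parts = 4. Expected numbers out of 254:
  black-coated: 254 × 3/4 = 190.5
  white-coated: 254 × 1/4 = 63.5
χ² = Σ (O − E)² / E
  black-coated: (192 − 190.5)² / 190.5 = 0.0118
  white-coated: (62 − 63.5)² / 63.5 = 0.0354
χ² = 0.0118 + 0.0354 = 0.0472 ≈ 0.047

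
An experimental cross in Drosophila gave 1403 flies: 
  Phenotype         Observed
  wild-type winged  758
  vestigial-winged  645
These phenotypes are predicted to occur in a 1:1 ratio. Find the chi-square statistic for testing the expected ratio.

Under the 1:1 hypothesis (Σ ratio = 2, N = 1403):
  wild-type winged: 1403 × 1/2 = 701.5
  vestigial-winged: 1403 × 1/2 = 701.5
χ² = Σ (O − E)² / E
  wild-type winged: (758 − 701.5)² / 701.5 = 4.5506
  vestigial-winged: (645 − 701.5)² / 701.5 = 4.5506
χ² = 4.5506 + 4.5506 = 9.1012 ≈ 9.101

9.101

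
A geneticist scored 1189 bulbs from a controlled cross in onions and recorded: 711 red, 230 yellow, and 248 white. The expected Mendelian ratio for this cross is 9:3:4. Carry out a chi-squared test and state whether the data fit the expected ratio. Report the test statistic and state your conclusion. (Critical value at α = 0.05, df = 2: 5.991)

The 9:3:4 ratio has 16 parts, so with N = 1189 the expected counts are:
  red: 1189 × 9/16 = 668.8125
  yellow: 1189 × 3/16 = 222.9375
  white: 1189 × 4/16 = 297.25
χ² = Σ (O − E)² / E
  red: (711 − 668.8125)² / 668.8125 = 2.6611
  yellow: (230 − 222.9375)² / 222.9375 = 0.2237
  white: (248 − 297.25)² / 297.25 = 8.1600
χ² = 2.6611 + 0.2237 + 8.1600 = 11.0448 ≈ 11.045
Degrees of freedom = 3 − 1 = 2; critical value at α = 0.05 is 5.991.
Since 11.045 > 5.991, we reject the null hypothesis — the data do not fit the 9:3:4 ratio.

11.045; not consistent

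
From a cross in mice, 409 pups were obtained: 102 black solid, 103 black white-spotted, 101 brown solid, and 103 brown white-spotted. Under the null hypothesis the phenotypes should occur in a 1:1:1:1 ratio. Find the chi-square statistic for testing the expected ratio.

0.027

Under the 1:1:1:1 hypothesis (Σ ratio = 4, N = 409):
  black solid: 409 × 1/4 = 102.25
  black white-spotted: 409 × 1/4 = 102.25
  brown solid: 409 × 1/4 = 102.25
  brown white-spotted: 409 × 1/4 = 102.25
χ² = Σ (O − E)² / E
  black solid: (102 − 102.25)² / 102.25 = 0.0006
  black white-spotted: (103 − 102.25)² / 102.25 = 0.0055
  brown solid: (101 − 102.25)² / 102.25 = 0.0153
  brown white-spotted: (103 − 102.25)² / 102.25 = 0.0055
χ² = 0.0006 + 0.0055 + 0.0153 + 0.0055 = 0.0269 ≈ 0.027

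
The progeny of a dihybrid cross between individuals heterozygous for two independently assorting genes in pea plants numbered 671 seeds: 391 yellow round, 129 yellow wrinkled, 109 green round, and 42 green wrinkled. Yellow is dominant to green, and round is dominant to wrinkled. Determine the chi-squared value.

2.815

A dihybrid F₂ with independent assortment and complete dominance at both loci gives a 9:3:3:1 phenotypic ratio.
Total ratio parts = 16. Expected numbers out of 671:
  yellow round: 671 × 9/16 = 377.4375
  yellow wrinkled: 671 × 3/16 = 125.8125
  green round: 671 × 3/16 = 125.8125
  green wrinkled: 671 × 1/16 = 41.9375
χ² = Σ (O − E)² / E
  yellow round: (391 − 377.4375)² / 377.4375 = 0.4873
  yellow wrinkled: (129 − 125.8125)² / 125.8125 = 0.0808
  green round: (109 − 125.8125)² / 125.8125 = 2.2467
  green wrinkled: (42 − 41.9375)² / 41.9375 = 0.0001
χ² = 0.4873 + 0.0808 + 2.2467 + 0.0001 = 2.8149 ≈ 2.815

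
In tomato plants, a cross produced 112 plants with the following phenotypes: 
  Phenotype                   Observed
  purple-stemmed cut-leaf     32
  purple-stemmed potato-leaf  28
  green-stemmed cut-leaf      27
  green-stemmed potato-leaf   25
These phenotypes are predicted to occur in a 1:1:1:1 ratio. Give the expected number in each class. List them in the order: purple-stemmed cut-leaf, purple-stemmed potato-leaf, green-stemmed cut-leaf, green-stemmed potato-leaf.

28, 28, 28, 28

Total ratio parts = 4. Expected numbers out of 112:
  purple-stemmed cut-leaf: 112 × 1/4 = 28
  purple-stemmed potato-leaf: 112 × 1/4 = 28
  green-stemmed cut-leaf: 112 × 1/4 = 28
  green-stemmed potato-leaf: 112 × 1/4 = 28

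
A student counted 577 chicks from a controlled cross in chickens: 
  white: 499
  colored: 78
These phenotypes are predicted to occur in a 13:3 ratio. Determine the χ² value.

The 13:3 ratio has 16 parts, so with N = 577 the expected counts are:
  white: 577 × 13/16 = 468.8125
  colored: 577 × 3/16 = 108.1875
χ² = Σ (O − E)² / E
  white: (499 − 468.8125)² / 468.8125 = 1.9438
  colored: (78 − 108.1875)² / 108.1875 = 8.4232
χ² = 1.9438 + 8.4232 = 10.367

10.367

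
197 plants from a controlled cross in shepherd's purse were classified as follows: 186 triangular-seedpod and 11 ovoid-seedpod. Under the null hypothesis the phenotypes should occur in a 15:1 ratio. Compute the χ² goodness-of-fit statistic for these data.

0.149

Under the 15:1 hypothesis (Σ ratio = 16, N = 197):
  triangular-seedpod: 197 × 15/16 = 184.6875
  ovoid-seedpod: 197 × 1/16 = 12.3125
χ² = Σ (O − E)² / E
  triangular-seedpod: (186 − 184.6875)² / 184.6875 = 0.0093
  ovoid-seedpod: (11 − 12.3125)² / 12.3125 = 0.1399
χ² = 0.0093 + 0.1399 = 0.1492 ≈ 0.149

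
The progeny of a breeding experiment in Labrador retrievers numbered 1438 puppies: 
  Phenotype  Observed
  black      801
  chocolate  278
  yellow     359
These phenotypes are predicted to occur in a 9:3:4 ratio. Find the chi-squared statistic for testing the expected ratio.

Total ratio parts = 16. Expected numbers out of 1438:
  black: 1438 × 9/16 = 808.875
  chocolate: 1438 × 3/16 = 269.625
  yellow: 1438 × 4/16 = 359.5
χ² = Σ (O − E)² / E
  black: (801 − 808.875)² / 808.875 = 0.0767
  chocolate: (278 − 269.625)² / 269.625 = 0.2601
  yellow: (359 − 359.5)² / 359.5 = 0.0007
χ² = 0.0767 + 0.2601 + 0.0007 = 0.3375 ≈ 0.338

0.338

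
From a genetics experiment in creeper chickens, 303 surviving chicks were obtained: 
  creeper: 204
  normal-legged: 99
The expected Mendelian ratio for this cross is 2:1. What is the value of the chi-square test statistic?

Expected counts for N = 303 under a 2:1 ratio (total parts = 3):
  creeper: 303 × 2/3 = 202
  normal-legged: 303 × 1/3 = 101
χ² = Σ (O − E)² / E
  creeper: (204 − 202)² / 202 = 0.0198
  normal-legged: (99 − 101)² / 101 = 0.0396
χ² = 0.0198 + 0.0396 = 0.0594 ≈ 0.059

0.059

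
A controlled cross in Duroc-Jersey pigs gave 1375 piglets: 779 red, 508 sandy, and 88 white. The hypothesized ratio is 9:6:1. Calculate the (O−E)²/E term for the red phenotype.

Under the 9:6:1 hypothesis (Σ ratio = 16, N = 1375):
  red: 1375 × 9/16 = 773.4375
  sandy: 1375 × 6/16 = 515.625
  white: 1375 × 1/16 = 85.9375
Contribution of red: (779 − 773.4375)² / 773.4375 = 0.0400

0.040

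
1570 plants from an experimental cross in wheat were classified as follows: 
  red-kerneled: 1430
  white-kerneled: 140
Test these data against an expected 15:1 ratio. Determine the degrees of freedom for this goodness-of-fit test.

A goodness-of-fit test with 2 phenotype classes has df = 2 − 1 = 1.

1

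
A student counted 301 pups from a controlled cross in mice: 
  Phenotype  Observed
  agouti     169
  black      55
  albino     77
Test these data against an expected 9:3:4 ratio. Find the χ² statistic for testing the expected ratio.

0.078

The 9:3:4 ratio has 16 parts, so with N = 301 the expected counts are:
  agouti: 301 × 9/16 = 169.3125
  black: 301 × 3/16 = 56.4375
  albino: 301 × 4/16 = 75.25
χ² = Σ (O − E)² / E
  agouti: (169 − 169.3125)² / 169.3125 = 0.0006
  black: (55 − 56.4375)² / 56.4375 = 0.0366
  albino: (77 − 75.25)² / 75.25 = 0.0407
χ² = 0.0006 + 0.0366 + 0.0407 = 0.0779 ≈ 0.078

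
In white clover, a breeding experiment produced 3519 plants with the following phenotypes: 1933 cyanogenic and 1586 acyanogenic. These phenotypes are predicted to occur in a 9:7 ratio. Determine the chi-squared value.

2.490

Under the 9:7 hypothesis (Σ ratio = 16, N = 3519):
  cyanogenic: 3519 × 9/16 = 1979.4375
  acyanogenic: 3519 × 7/16 = 1539.5625
χ² = Σ (O − E)² / E
  cyanogenic: (1933 − 1979.4375)² / 1979.4375 = 1.0894
  acyanogenic: (1586 − 1539.5625)² / 1539.5625 = 1.4007
χ² = 1.0894 + 1.4007 = 2.4901 ≈ 2.490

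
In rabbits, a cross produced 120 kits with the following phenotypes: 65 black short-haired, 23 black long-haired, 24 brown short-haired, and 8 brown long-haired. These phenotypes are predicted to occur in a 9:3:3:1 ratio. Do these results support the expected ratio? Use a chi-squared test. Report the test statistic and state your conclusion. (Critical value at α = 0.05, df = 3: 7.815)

0.237; consistent

Total ratio parts = 16. Expected numbers out of 120:
  black short-haired: 120 × 9/16 = 67.5
  black long-haired: 120 × 3/16 = 22.5
  brown short-haired: 120 × 3/16 = 22.5
  brown long-haired: 120 × 1/16 = 7.5
χ² = Σ (O − E)² / E
  black short-haired: (65 − 67.5)² / 67.5 = 0.0926
  black long-haired: (23 − 22.5)² / 22.5 = 0.0111
  brown short-haired: (24 − 22.5)² / 22.5 = 0.1000
  brown long-haired: (8 − 7.5)² / 7.5 = 0.0333
χ² = 0.0926 + 0.0111 + 0.1000 + 0.0333 = 0.237
Degrees of freedom = 4 − 1 = 3; critical value at α = 0.05 is 7.815.
Since 0.237 < 7.815, we fail to reject the null hypothesis — the data are consistent with the 9:3:3:1 ratio.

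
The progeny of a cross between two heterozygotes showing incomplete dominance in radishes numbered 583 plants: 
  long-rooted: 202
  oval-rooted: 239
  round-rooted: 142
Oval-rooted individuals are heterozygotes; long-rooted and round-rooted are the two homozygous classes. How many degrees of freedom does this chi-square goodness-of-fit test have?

2

With incomplete dominance, a heterozygote × heterozygote cross gives a 1:2:1 phenotypic ratio.
A goodness-of-fit test with 3 phenotype classes has df = 3 − 1 = 2.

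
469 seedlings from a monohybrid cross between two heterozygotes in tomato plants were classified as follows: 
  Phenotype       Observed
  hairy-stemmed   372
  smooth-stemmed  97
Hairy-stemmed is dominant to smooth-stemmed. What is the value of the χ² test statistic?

4.663

For a monohybrid cross between heterozygotes with complete dominance, the expected phenotypic ratio is 3:1.
Expected counts for N = 469 under a 3:1 ratio (total parts = 4):
  hairy-stemmed: 469 × 3/4 = 351.75
  smooth-stemmed: 469 × 1/4 = 117.25
χ² = Σ (O − E)² / E
  hairy-stemmed: (372 − 351.75)² / 351.75 = 1.1658
  smooth-stemmed: (97 − 117.25)² / 117.25 = 3.4973
χ² = 1.1658 + 3.4973 = 4.6631 ≈ 4.663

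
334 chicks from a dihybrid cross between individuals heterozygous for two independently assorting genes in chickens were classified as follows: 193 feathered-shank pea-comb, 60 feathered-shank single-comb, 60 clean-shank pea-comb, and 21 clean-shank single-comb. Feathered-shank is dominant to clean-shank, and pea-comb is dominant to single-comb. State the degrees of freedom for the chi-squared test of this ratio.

A dihybrid F₂ with independent assortment and complete dominance at both loci gives a 9:3:3:1 phenotypic ratio.
A goodness-of-fit test with 4 phenotype classes has df = 4 − 1 = 3.

3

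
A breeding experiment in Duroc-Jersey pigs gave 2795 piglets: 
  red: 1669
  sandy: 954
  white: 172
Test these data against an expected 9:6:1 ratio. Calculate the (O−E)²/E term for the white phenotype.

Under the 9:6:1 hypothesis (Σ ratio = 16, N = 2795):
  red: 2795 × 9/16 = 1572.1875
  sandy: 2795 × 6/16 = 1048.125
  white: 2795 × 1/16 = 174.6875
Contribution of white: (172 − 174.6875)² / 174.6875 = 0.0413

0.041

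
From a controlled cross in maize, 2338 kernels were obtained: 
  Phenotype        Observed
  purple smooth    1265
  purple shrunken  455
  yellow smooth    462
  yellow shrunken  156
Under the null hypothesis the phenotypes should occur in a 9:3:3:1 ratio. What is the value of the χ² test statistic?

4.482

Under the 9:3:3:1 hypothesis (Σ ratio = 16, N = 2338):
  purple smooth: 2338 × 9/16 = 1315.125
  purple shrunken: 2338 × 3/16 = 438.375
  yellow smooth: 2338 × 3/16 = 438.375
  yellow shrunken: 2338 × 1/16 = 146.125
χ² = Σ (O − E)² / E
  purple smooth: (1265 − 1315.125)² / 1315.125 = 1.9105
  purple shrunken: (455 − 438.375)² / 438.375 = 0.6305
  yellow smooth: (462 − 438.375)² / 438.375 = 1.2732
  yellow shrunken: (156 − 146.125)² / 146.125 = 0.6673
χ² = 1.9105 + 0.6305 + 1.2732 + 0.6673 = 4.4815 ≈ 4.482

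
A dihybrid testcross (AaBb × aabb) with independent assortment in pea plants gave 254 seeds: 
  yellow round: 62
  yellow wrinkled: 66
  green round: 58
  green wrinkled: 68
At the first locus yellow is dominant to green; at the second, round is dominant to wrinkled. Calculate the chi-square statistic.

A dihybrid testcross with independent assortment gives a 1:1:1:1 ratio.
The 1:1:1:1 ratio has 4 parts, so with N = 254 the expected counts are:
  yellow round: 254 × 1/4 = 63.5
  yellow wrinkled: 254 × 1/4 = 63.5
  green round: 254 × 1/4 = 63.5
  green wrinkled: 254 × 1/4 = 63.5
χ² = Σ (O − E)² / E
  yellow round: (62 − 63.5)² / 63.5 = 0.0354
  yellow wrinkled: (66 − 63.5)² / 63.5 = 0.0984
  green round: (58 − 63.5)² / 63.5 = 0.4764
  green wrinkled: (68 − 63.5)² / 63.5 = 0.3189
χ² = 0.0354 + 0.0984 + 0.4764 + 0.3189 = 0.9291 ≈ 0.929

0.929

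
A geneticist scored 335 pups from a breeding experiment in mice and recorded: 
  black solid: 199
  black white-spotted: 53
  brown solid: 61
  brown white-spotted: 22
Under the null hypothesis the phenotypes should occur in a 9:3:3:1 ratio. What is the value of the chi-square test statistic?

2.231

Expected counts for N = 335 under a 9:3:3:1 ratio (total parts = 16):
  black solid: 335 × 9/16 = 188.4375
  black white-spotted: 335 × 3/16 = 62.8125
  brown solid: 335 × 3/16 = 62.8125
  brown white-spotted: 335 × 1/16 = 20.9375
χ² = Σ (O − E)² / E
  black solid: (199 − 188.4375)² / 188.4375 = 0.5921
  black white-spotted: (53 − 62.8125)² / 62.8125 = 1.5329
  brown solid: (61 − 62.8125)² / 62.8125 = 0.0523
  brown white-spotted: (22 − 20.9375)² / 20.9375 = 0.0539
χ² = 0.5921 + 1.5329 + 0.0523 + 0.0539 = 2.2312 ≈ 2.231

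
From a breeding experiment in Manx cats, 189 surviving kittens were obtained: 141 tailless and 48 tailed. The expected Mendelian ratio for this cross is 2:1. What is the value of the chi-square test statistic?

5.357

Total ratio parts = 3. Expected numbers out of 189:
  tailless: 189 × 2/3 = 126
  tailed: 189 × 1/3 = 63
χ² = Σ (O − E)² / E
  tailless: (141 − 126)² / 126 = 1.7857
  tailed: (48 − 63)² / 63 = 3.5714
χ² = 1.7857 + 3.5714 = 5.3571 ≈ 5.357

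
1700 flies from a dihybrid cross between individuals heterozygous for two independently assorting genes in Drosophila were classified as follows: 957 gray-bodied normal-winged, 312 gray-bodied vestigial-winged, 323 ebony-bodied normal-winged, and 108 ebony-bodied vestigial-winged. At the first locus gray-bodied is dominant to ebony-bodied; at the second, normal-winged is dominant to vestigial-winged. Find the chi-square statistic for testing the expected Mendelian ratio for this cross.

A dihybrid F₂ with independent assortment and complete dominance at both loci gives a 9:3:3:1 phenotypic ratio.
Total ratio parts = 16. Expected numbers out of 1700:
  gray-bodied normal-winged: 1700 × 9/16 = 956.25
  gray-bodied vestigial-winged: 1700 × 3/16 = 318.75
  ebony-bodied normal-winged: 1700 × 3/16 = 318.75
  ebony-bodied vestigial-winged: 1700 × 1/16 = 106.25
χ² = Σ (O − E)² / E
  gray-bodied normal-winged: (957 − 956.25)² / 956.25 = 0.0006
  gray-bodied vestigial-winged: (312 − 318.75)² / 318.75 = 0.1429
  ebony-bodied normal-winged: (323 − 318.75)² / 318.75 = 0.0567
  ebony-bodied vestigial-winged: (108 − 106.25)² / 106.25 = 0.0288
χ² = 0.0006 + 0.1429 + 0.0567 + 0.0288 = 0.229

0.229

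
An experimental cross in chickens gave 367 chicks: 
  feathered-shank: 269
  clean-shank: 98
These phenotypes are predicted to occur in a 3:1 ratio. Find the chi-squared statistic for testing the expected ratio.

The 3:1 ratio has 4 parts, so with N = 367 the expected counts are:
  feathered-shank: 367 × 3/4 = 275.25
  clean-shank: 367 × 1/4 = 91.75
χ² = Σ (O − E)² / E
  feathered-shank: (269 − 275.25)² / 275.25 = 0.1419
  clean-shank: (98 − 91.75)² / 91.75 = 0.4257
χ² = 0.1419 + 0.4257 = 0.5676 ≈ 0.568

0.568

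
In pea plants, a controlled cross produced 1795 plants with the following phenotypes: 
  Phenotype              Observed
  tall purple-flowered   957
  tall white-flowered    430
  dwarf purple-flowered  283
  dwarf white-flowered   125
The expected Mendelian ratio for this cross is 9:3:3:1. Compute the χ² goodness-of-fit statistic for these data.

Expected counts for N = 1795 under a 9:3:3:1 ratio (total parts = 16):
  tall purple-flowered: 1795 × 9/16 = 1009.6875
  tall white-flowered: 1795 × 3/16 = 336.5625
  dwarf purple-flowered: 1795 × 3/16 = 336.5625
  dwarf white-flowered: 1795 × 1/16 = 112.1875
χ² = Σ (O − E)² / E
  tall purple-flowered: (957 − 1009.6875)² / 1009.6875 = 2.7493
  tall white-flowered: (430 − 336.5625)² / 336.5625 = 25.9404
  dwarf purple-flowered: (283 − 336.5625)² / 336.5625 = 8.5242
  dwarf white-flowered: (125 − 112.1875)² / 112.1875 = 1.4633
χ² = 2.7493 + 25.9404 + 8.5242 + 1.4633 = 38.6772 ≈ 38.677

38.677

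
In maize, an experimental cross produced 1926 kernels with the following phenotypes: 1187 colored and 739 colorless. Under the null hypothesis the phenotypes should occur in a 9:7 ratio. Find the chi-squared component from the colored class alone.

9.912

The 9:7 ratio has 16 parts, so with N = 1926 the expected counts are:
  colored: 1926 × 9/16 = 1083.375
  colorless: 1926 × 7/16 = 842.625
Contribution of colored: (1187 − 1083.375)² / 1083.375 = 9.9117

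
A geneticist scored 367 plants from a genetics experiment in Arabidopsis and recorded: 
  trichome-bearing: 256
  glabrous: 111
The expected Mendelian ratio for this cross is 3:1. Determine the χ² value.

Expected counts for N = 367 under a 3:1 ratio (total parts = 4):
  trichome-bearing: 367 × 3/4 = 275.25
  glabrous: 367 × 1/4 = 91.75
χ² = Σ (O − E)² / E
  trichome-bearing: (256 − 275.25)² / 275.25 = 1.3463
  glabrous: (111 − 91.75)² / 91.75 = 4.0388
χ² = 1.3463 + 4.0388 = 5.3851 ≈ 5.385

5.385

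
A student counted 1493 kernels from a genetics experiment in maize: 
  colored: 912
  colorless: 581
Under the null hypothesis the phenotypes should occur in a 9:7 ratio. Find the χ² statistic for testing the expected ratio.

14.183

The 9:7 ratio has 16 parts, so with N = 1493 the expected counts are:
  colored: 1493 × 9/16 = 839.8125
  colorless: 1493 × 7/16 = 653.1875
χ² = Σ (O − E)² / E
  colored: (912 − 839.8125)² / 839.8125 = 6.2050
  colorless: (581 − 653.1875)² / 653.1875 = 7.9779
χ² = 6.2050 + 7.9779 = 14.1829 ≈ 14.183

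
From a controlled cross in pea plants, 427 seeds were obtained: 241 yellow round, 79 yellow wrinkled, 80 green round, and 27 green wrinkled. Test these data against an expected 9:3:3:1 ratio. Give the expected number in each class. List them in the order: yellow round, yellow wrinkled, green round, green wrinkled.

240.1875, 80.0625, 80.0625, 26.6875

Expected counts for N = 427 under a 9:3:3:1 ratio (total parts = 16):
  yellow round: 427 × 9/16 = 240.1875
  yellow wrinkled: 427 × 3/16 = 80.0625
  green round: 427 × 3/16 = 80.0625
  green wrinkled: 427 × 1/16 = 26.6875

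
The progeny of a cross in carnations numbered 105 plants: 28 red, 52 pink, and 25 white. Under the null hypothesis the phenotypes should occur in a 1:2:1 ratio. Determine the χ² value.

0.181

Under the 1:2:1 hypothesis (Σ ratio = 4, N = 105):
  red: 105 × 1/4 = 26.25
  pink: 105 × 2/4 = 52.5
  white: 105 × 1/4 = 26.25
χ² = Σ (O − E)² / E
  red: (28 − 26.25)² / 26.25 = 0.1167
  pink: (52 − 52.5)² / 52.5 = 0.0048
  white: (25 − 26.25)² / 26.25 = 0.0595
χ² = 0.1167 + 0.0048 + 0.0595 = 0.181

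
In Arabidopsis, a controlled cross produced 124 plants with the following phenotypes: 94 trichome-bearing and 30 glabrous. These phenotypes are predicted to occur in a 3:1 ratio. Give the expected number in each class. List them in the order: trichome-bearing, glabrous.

Expected counts for N = 124 under a 3:1 ratio (total parts = 4):
  trichome-bearing: 124 × 3/4 = 93
  glabrous: 124 × 1/4 = 31

93, 31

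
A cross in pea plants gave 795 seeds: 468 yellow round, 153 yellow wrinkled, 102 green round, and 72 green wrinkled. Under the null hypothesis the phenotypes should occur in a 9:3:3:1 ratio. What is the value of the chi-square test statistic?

Expected counts for N = 795 under a 9:3:3:1 ratio (total parts = 16):
  yellow round: 795 × 9/16 = 447.1875
  yellow wrinkled: 795 × 3/16 = 149.0625
  green round: 795 × 3/16 = 149.0625
  green wrinkled: 795 × 1/16 = 49.6875
χ² = Σ (O − E)² / E
  yellow round: (468 − 447.1875)² / 447.1875 = 0.9686
  yellow wrinkled: (153 − 149.0625)² / 149.0625 = 0.1040
  green round: (102 − 149.0625)² / 149.0625 = 14.8587
  green wrinkled: (72 − 49.6875)² / 49.6875 = 10.0196
χ² = 0.9686 + 0.1040 + 14.8587 + 10.0196 = 25.9509 ≈ 25.951

25.951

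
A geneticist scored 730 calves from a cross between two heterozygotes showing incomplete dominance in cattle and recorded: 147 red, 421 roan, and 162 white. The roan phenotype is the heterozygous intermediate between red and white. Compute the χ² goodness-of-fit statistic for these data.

17.800

With incomplete dominance, a heterozygote × heterozygote cross gives a 1:2:1 phenotypic ratio.
The 1:2:1 ratio has 4 parts, so with N = 730 the expected counts are:
  red: 730 × 1/4 = 182.5
  roan: 730 × 2/4 = 365
  white: 730 × 1/4 = 182.5
χ² = Σ (O − E)² / E
  red: (147 − 182.5)² / 182.5 = 6.9055
  roan: (421 − 365)² / 365 = 8.5918
  white: (162 − 182.5)² / 182.5 = 2.3027
χ² = 6.9055 + 8.5918 + 2.3027 = 17.800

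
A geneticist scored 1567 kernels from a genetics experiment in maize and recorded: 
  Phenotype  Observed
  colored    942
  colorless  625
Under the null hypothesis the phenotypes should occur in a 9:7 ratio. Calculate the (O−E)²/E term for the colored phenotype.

Total ratio parts = 16. Expected numbers out of 1567:
  colored: 1567 × 9/16 = 881.4375
  colorless: 1567 × 7/16 = 685.5625
Contribution of colored: (942 − 881.4375)² / 881.4375 = 4.1612

4.161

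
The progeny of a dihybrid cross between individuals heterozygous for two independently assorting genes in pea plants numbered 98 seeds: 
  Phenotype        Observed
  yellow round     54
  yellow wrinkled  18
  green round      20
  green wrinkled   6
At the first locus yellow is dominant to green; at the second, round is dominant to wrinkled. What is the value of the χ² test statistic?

A dihybrid F₂ with independent assortment and complete dominance at both loci gives a 9:3:3:1 phenotypic ratio.
The 9:3:3:1 ratio has 16 parts, so with N = 98 the expected counts are:
  yellow round: 98 × 9/16 = 55.125
  yellow wrinkled: 98 × 3/16 = 18.375
  green round: 98 × 3/16 = 18.375
  green wrinkled: 98 × 1/16 = 6.125
χ² = Σ (O − E)² / E
  yellow round: (54 − 55.125)² / 55.125 = 0.0230
  yellow wrinkled: (18 − 18.375)² / 18.375 = 0.0077
  green round: (20 − 18.375)² / 18.375 = 0.1437
  green wrinkled: (6 − 6.125)² / 6.125 = 0.0026
χ² = 0.0230 + 0.0077 + 0.1437 + 0.0026 = 0.177

0.177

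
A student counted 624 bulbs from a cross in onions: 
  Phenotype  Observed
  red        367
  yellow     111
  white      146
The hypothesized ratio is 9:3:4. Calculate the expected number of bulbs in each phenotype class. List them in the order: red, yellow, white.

351, 117, 156

Expected counts for N = 624 under a 9:3:4 ratio (total parts = 16):
  red: 624 × 9/16 = 351
  yellow: 624 × 3/16 = 117
  white: 624 × 4/16 = 156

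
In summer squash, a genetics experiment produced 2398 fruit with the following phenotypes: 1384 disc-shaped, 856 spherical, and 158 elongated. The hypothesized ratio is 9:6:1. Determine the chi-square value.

Expected counts for N = 2398 under a 9:6:1 ratio (total parts = 16):
  disc-shaped: 2398 × 9/16 = 1348.875
  spherical: 2398 × 6/16 = 899.25
  elongated: 2398 × 1/16 = 149.875
χ² = Σ (O − E)² / E
  disc-shaped: (1384 − 1348.875)² / 1348.875 = 0.9147
  spherical: (856 − 899.25)² / 899.25 = 2.0801
  elongated: (158 − 149.875)² / 149.875 = 0.4405
χ² = 0.9147 + 2.0801 + 0.4405 = 3.4353 ≈ 3.435

3.435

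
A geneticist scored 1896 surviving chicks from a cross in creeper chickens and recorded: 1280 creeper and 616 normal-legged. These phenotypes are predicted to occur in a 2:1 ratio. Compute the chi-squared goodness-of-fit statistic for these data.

Total ratio parts = 3. Expected numbers out of 1896:
  creeper: 1896 × 2/3 = 1264
  normal-legged: 1896 × 1/3 = 632
χ² = Σ (O − E)² / E
  creeper: (1280 − 1264)² / 1264 = 0.2025
  normal-legged: (616 − 632)² / 632 = 0.4051
χ² = 0.2025 + 0.4051 = 0.6076 ≈ 0.608

0.608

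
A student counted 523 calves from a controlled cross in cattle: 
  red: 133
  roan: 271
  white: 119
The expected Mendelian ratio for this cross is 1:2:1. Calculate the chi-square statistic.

The 1:2:1 ratio has 4 parts, so with N = 523 the expected counts are:
  red: 523 × 1/4 = 130.75
  roan: 523 × 2/4 = 261.5
  white: 523 × 1/4 = 130.75
χ² = Σ (O − E)² / E
  red: (133 − 130.75)² / 130.75 = 0.0387
  roan: (271 − 261.5)² / 261.5 = 0.3451
  white: (119 − 130.75)² / 130.75 = 1.0559
χ² = 0.0387 + 0.3451 + 1.0559 = 1.4397 ≈ 1.440

1.440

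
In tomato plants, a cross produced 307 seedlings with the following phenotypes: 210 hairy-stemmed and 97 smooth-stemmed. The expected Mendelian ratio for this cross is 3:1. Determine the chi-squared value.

Expected counts for N = 307 under a 3:1 ratio (total parts = 4):
  hairy-stemmed: 307 × 3/4 = 230.25
  smooth-stemmed: 307 × 1/4 = 76.75
χ² = Σ (O − E)² / E
  hairy-stemmed: (210 − 230.25)² / 230.25 = 1.7809
  smooth-stemmed: (97 − 76.75)² / 76.75 = 5.3428
χ² = 1.7809 + 5.3428 = 7.1237 ≈ 7.124

7.124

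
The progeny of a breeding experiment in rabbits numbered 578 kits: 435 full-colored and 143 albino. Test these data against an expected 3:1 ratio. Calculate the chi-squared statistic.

0.021

Under the 3:1 hypothesis (Σ ratio = 4, N = 578):
  full-colored: 578 × 3/4 = 433.5
  albino: 578 × 1/4 = 144.5
χ² = Σ (O − E)² / E
  full-colored: (435 − 433.5)² / 433.5 = 0.0052
  albino: (143 − 144.5)² / 144.5 = 0.0156
χ² = 0.0052 + 0.0156 = 0.0208 ≈ 0.021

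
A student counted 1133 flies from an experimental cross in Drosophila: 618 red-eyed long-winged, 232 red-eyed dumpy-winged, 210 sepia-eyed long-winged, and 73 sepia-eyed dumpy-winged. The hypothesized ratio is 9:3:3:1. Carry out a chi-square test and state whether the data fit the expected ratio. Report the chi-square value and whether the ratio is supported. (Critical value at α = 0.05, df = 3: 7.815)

Expected counts for N = 1133 under a 9:3:3:1 ratio (total parts = 16):
  red-eyed long-winged: 1133 × 9/16 = 637.3125
  red-eyed dumpy-winged: 1133 × 3/16 = 212.4375
  sepia-eyed long-winged: 1133 × 3/16 = 212.4375
  sepia-eyed dumpy-winged: 1133 × 1/16 = 70.8125
χ² = Σ (O − E)² / E
  red-eyed long-winged: (618 − 637.3125)² / 637.3125 = 0.5852
  red-eyed dumpy-winged: (232 − 212.4375)² / 212.4375 = 1.8014
  sepia-eyed long-winged: (210 − 212.4375)² / 212.4375 = 0.0280
  sepia-eyed dumpy-winged: (73 − 70.8125)² / 70.8125 = 0.0676
χ² = 0.5852 + 1.8014 + 0.0280 + 0.0676 = 2.4822 ≈ 2.482
Degrees of freedom = 4 − 1 = 3; critical value at α = 0.05 is 7.815.
Since 2.482 < 7.815, we fail to reject the null hypothesis — the data are consistent with the 9:3:3:1 ratio.

2.482; consistent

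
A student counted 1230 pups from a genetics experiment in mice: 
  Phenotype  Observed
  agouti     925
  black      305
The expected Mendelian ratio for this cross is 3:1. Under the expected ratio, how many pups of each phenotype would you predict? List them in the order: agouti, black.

The 3:1 ratio has 4 parts, so with N = 1230 the expected counts are:
  agouti: 1230 × 3/4 = 922.5
  black: 1230 × 1/4 = 307.5

922.5, 307.5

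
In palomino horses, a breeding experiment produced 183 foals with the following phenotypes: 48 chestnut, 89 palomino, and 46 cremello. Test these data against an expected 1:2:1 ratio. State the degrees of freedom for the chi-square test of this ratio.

A goodness-of-fit test with 3 phenotype classes has df = 3 − 1 = 2.

2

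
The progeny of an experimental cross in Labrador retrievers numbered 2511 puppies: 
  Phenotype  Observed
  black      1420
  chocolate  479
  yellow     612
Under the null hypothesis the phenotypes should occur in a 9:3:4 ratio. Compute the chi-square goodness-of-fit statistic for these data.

0.578

The 9:3:4 ratio has 16 parts, so with N = 2511 the expected counts are:
  black: 2511 × 9/16 = 1412.4375
  chocolate: 2511 × 3/16 = 470.8125
  yellow: 2511 × 4/16 = 627.75
χ² = Σ (O − E)² / E
  black: (1420 − 1412.4375)² / 1412.4375 = 0.0405
  chocolate: (479 − 470.8125)² / 470.8125 = 0.1424
  yellow: (612 − 627.75)² / 627.75 = 0.3952
χ² = 0.0405 + 0.1424 + 0.3952 = 0.5781 ≈ 0.578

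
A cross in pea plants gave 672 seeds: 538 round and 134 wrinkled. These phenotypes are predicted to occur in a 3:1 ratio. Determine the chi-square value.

9.175

The 3:1 ratio has 4 parts, so with N = 672 the expected counts are:
  round: 672 × 3/4 = 504
  wrinkled: 672 × 1/4 = 168
χ² = Σ (O − E)² / E
  round: (538 − 504)² / 504 = 2.2937
  wrinkled: (134 − 168)² / 168 = 6.8810
χ² = 2.2937 + 6.8810 = 9.1747 ≈ 9.175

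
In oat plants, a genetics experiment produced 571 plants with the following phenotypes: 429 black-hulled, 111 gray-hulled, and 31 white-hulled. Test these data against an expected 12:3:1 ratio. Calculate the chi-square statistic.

Under the 12:3:1 hypothesis (Σ ratio = 16, N = 571):
  black-hulled: 571 × 12/16 = 428.25
  gray-hulled: 571 × 3/16 = 107.0625
  white-hulled: 571 × 1/16 = 35.6875
χ² = Σ (O − E)² / E
  black-hulled: (429 − 428.25)² / 428.25 = 0.0013
  gray-hulled: (111 − 107.0625)² / 107.0625 = 0.1448
  white-hulled: (31 − 35.6875)² / 35.6875 = 0.6157
χ² = 0.0013 + 0.1448 + 0.6157 = 0.7618 ≈ 0.762

0.762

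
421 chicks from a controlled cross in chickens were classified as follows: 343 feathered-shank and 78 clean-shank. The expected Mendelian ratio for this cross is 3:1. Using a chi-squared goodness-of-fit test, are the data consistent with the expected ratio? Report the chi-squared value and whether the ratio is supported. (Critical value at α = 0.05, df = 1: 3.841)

Total ratio parts = 4. Expected numbers out of 421:
  feathered-shank: 421 × 3/4 = 315.75
  clean-shank: 421 × 1/4 = 105.25
χ² = Σ (O − E)² / E
  feathered-shank: (343 − 315.75)² / 315.75 = 2.3517
  clean-shank: (78 − 105.25)² / 105.25 = 7.0552
χ² = 2.3517 + 7.0552 = 9.4069 ≈ 9.407
Degrees of freedom = 2 − 1 = 1; critical value at α = 0.05 is 3.841.
Since 9.407 > 3.841, we reject the null hypothesis — the data do not fit the 3:1 ratio.

9.407; not consistent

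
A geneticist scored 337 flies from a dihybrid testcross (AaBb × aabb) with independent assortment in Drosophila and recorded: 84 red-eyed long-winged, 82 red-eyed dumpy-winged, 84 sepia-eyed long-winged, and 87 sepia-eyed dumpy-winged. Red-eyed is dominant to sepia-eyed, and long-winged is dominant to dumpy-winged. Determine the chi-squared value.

0.151

A dihybrid testcross with independent assortment gives a 1:1:1:1 ratio.
Expected counts for N = 337 under a 1:1:1:1 ratio (total parts = 4):
  red-eyed long-winged: 337 × 1/4 = 84.25
  red-eyed dumpy-winged: 337 × 1/4 = 84.25
  sepia-eyed long-winged: 337 × 1/4 = 84.25
  sepia-eyed dumpy-winged: 337 × 1/4 = 84.25
χ² = Σ (O − E)² / E
  red-eyed long-winged: (84 − 84.25)² / 84.25 = 0.0007
  red-eyed dumpy-winged: (82 − 84.25)² / 84.25 = 0.0601
  sepia-eyed long-winged: (84 − 84.25)² / 84.25 = 0.0007
  sepia-eyed dumpy-winged: (87 − 84.25)² / 84.25 = 0.0898
χ² = 0.0007 + 0.0601 + 0.0007 + 0.0898 = 0.1513 ≈ 0.151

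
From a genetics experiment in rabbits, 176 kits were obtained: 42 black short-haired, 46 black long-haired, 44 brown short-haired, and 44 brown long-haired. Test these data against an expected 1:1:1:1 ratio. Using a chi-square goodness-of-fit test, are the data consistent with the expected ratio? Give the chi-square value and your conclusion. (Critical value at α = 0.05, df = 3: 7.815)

0.182; consistent

Under the 1:1:1:1 hypothesis (Σ ratio = 4, N = 176):
  black short-haired: 176 × 1/4 = 44
  black long-haired: 176 × 1/4 = 44
  brown short-haired: 176 × 1/4 = 44
  brown long-haired: 176 × 1/4 = 44
χ² = Σ (O − E)² / E
  black short-haired: (42 − 44)² / 44 = 0.0909
  black long-haired: (46 − 44)² / 44 = 0.0909
  brown short-haired: (44 − 44)² / 44 = 0.0000
  brown long-haired: (44 − 44)² / 44 = 0.0000
χ² = 0.0909 + 0.0909 + 0.0000 + 0.0000 = 0.1818 ≈ 0.182
Degrees of freedom = 4 − 1 = 3; critical value at α = 0.05 is 7.815.
Since 0.182 < 7.815, we fail to reject the null hypothesis — the data are consistent with the 1:1:1:1 ratio.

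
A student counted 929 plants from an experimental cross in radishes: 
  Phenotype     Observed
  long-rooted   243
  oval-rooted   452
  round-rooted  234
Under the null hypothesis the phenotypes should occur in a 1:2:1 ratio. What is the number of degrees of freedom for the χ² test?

A goodness-of-fit test with 3 phenotype classes has df = 3 − 1 = 2.

2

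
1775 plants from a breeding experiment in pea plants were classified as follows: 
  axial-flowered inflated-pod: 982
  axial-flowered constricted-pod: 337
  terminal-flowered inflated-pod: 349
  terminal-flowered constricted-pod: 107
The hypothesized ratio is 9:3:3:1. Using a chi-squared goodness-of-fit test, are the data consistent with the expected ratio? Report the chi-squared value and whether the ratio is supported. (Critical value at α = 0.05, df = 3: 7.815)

The 9:3:3:1 ratio has 16 parts, so with N = 1775 the expected counts are:
  axial-flowered inflated-pod: 1775 × 9/16 = 998.4375
  axial-flowered constricted-pod: 1775 × 3/16 = 332.8125
  terminal-flowered inflated-pod: 1775 × 3/16 = 332.8125
  terminal-flowered constricted-pod: 1775 × 1/16 = 110.9375
χ² = Σ (O − E)² / E
  axial-flowered inflated-pod: (982 − 998.4375)² / 998.4375 = 0.2706
  axial-flowered constricted-pod: (337 − 332.8125)² / 332.8125 = 0.0527
  terminal-flowered inflated-pod: (349 − 332.8125)² / 332.8125 = 0.7873
  terminal-flowered constricted-pod: (107 − 110.9375)² / 110.9375 = 0.1398
χ² = 0.2706 + 0.0527 + 0.7873 + 0.1398 = 1.2504 ≈ 1.250
Degrees of freedom = 4 − 1 = 3; critical value at α = 0.05 is 7.815.
Since 1.250 < 7.815, we fail to reject the null hypothesis — the data are consistent with the 9:3:3:1 ratio.

1.250; consistent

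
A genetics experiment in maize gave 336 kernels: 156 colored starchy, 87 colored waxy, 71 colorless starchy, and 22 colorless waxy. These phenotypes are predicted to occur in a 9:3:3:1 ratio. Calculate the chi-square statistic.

15.968

Total ratio parts = 16. Expected numbers out of 336:
  colored starchy: 336 × 9/16 = 189
  colored waxy: 336 × 3/16 = 63
  colorless starchy: 336 × 3/16 = 63
  colorless waxy: 336 × 1/16 = 21
χ² = Σ (O − E)² / E
  colored starchy: (156 − 189)² / 189 = 5.7619
  colored waxy: (87 − 63)² / 63 = 9.1429
  colorless starchy: (71 − 63)² / 63 = 1.0159
  colorless waxy: (22 − 21)² / 21 = 0.0476
χ² = 5.7619 + 9.1429 + 1.0159 + 0.0476 = 15.9683 ≈ 15.968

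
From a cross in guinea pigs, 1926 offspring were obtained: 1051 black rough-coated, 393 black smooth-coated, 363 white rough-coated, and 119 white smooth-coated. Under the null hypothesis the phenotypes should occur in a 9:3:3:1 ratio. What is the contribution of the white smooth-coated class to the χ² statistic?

0.016

Expected counts for N = 1926 under a 9:3:3:1 ratio (total parts = 16):
  black rough-coated: 1926 × 9/16 = 1083.375
  black smooth-coated: 1926 × 3/16 = 361.125
  white rough-coated: 1926 × 3/16 = 361.125
  white smooth-coated: 1926 × 1/16 = 120.375
Contribution of white smooth-coated: (119 − 120.375)² / 120.375 = 0.0157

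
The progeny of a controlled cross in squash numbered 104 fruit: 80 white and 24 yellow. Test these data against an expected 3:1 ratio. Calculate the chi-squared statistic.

The 3:1 ratio has 4 parts, so with N = 104 the expected counts are:
  white: 104 × 3/4 = 78
  yellow: 104 × 1/4 = 26
χ² = Σ (O − E)² / E
  white: (80 − 78)² / 78 = 0.0513
  yellow: (24 − 26)² / 26 = 0.1538
χ² = 0.0513 + 0.1538 = 0.2051 ≈ 0.205

0.205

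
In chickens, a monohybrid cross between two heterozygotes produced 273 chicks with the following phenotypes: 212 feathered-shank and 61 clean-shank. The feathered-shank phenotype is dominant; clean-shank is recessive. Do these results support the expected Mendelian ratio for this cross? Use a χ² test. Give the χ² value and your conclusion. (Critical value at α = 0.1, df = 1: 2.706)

1.027; consistent

For a monohybrid cross between heterozygotes with complete dominance, the expected phenotypic ratio is 3:1.
Expected counts for N = 273 under a 3:1 ratio (total parts = 4):
  feathered-shank: 273 × 3/4 = 204.75
  clean-shank: 273 × 1/4 = 68.25
χ² = Σ (O − E)² / E
  feathered-shank: (212 − 204.75)² / 204.75 = 0.2567
  clean-shank: (61 − 68.25)² / 68.25 = 0.7701
χ² = 0.2567 + 0.7701 = 1.0268 ≈ 1.027
Degrees of freedom = 2 − 1 = 1; critical value at α = 0.1 is 2.706.
Since 1.027 < 2.706, we fail to reject the null hypothesis — the data are consistent with the 3:1 ratio.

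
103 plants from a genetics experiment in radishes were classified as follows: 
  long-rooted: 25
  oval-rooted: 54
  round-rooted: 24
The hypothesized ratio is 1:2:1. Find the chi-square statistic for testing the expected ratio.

0.262

The 1:2:1 ratio has 4 parts, so with N = 103 the expected counts are:
  long-rooted: 103 × 1/4 = 25.75
  oval-rooted: 103 × 2/4 = 51.5
  round-rooted: 103 × 1/4 = 25.75
χ² = Σ (O − E)² / E
  long-rooted: (25 − 25.75)² / 25.75 = 0.0218
  oval-rooted: (54 − 51.5)² / 51.5 = 0.1214
  round-rooted: (24 − 25.75)² / 25.75 = 0.1189
χ² = 0.0218 + 0.1214 + 0.1189 = 0.2621 ≈ 0.262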